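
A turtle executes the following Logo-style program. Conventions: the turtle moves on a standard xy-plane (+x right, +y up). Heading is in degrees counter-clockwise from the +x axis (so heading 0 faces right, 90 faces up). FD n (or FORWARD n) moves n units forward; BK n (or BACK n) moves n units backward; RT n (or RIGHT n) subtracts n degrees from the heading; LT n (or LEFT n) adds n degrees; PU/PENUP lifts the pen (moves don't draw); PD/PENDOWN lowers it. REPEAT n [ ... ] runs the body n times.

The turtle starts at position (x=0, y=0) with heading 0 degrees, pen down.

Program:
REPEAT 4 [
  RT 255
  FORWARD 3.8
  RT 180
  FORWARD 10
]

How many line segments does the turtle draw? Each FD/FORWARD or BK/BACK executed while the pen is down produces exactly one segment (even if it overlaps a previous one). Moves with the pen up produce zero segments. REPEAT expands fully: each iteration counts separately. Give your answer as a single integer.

Answer: 8

Derivation:
Executing turtle program step by step:
Start: pos=(0,0), heading=0, pen down
REPEAT 4 [
  -- iteration 1/4 --
  RT 255: heading 0 -> 105
  FD 3.8: (0,0) -> (-0.984,3.671) [heading=105, draw]
  RT 180: heading 105 -> 285
  FD 10: (-0.984,3.671) -> (1.605,-5.989) [heading=285, draw]
  -- iteration 2/4 --
  RT 255: heading 285 -> 30
  FD 3.8: (1.605,-5.989) -> (4.896,-4.089) [heading=30, draw]
  RT 180: heading 30 -> 210
  FD 10: (4.896,-4.089) -> (-3.765,-9.089) [heading=210, draw]
  -- iteration 3/4 --
  RT 255: heading 210 -> 315
  FD 3.8: (-3.765,-9.089) -> (-1.078,-11.776) [heading=315, draw]
  RT 180: heading 315 -> 135
  FD 10: (-1.078,-11.776) -> (-8.149,-4.705) [heading=135, draw]
  -- iteration 4/4 --
  RT 255: heading 135 -> 240
  FD 3.8: (-8.149,-4.705) -> (-10.049,-7.996) [heading=240, draw]
  RT 180: heading 240 -> 60
  FD 10: (-10.049,-7.996) -> (-5.049,0.665) [heading=60, draw]
]
Final: pos=(-5.049,0.665), heading=60, 8 segment(s) drawn
Segments drawn: 8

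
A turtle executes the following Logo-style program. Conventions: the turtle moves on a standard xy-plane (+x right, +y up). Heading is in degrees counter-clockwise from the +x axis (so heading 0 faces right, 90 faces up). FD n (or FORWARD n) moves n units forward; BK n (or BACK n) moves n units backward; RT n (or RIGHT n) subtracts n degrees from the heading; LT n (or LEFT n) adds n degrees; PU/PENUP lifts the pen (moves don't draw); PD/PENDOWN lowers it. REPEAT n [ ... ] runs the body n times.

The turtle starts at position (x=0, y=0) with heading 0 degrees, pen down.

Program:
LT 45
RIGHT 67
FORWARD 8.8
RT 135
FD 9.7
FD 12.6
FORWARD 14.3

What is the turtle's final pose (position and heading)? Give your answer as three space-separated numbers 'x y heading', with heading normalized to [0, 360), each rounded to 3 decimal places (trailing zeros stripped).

Executing turtle program step by step:
Start: pos=(0,0), heading=0, pen down
LT 45: heading 0 -> 45
RT 67: heading 45 -> 338
FD 8.8: (0,0) -> (8.159,-3.297) [heading=338, draw]
RT 135: heading 338 -> 203
FD 9.7: (8.159,-3.297) -> (-0.77,-7.087) [heading=203, draw]
FD 12.6: (-0.77,-7.087) -> (-12.368,-12.01) [heading=203, draw]
FD 14.3: (-12.368,-12.01) -> (-25.531,-17.597) [heading=203, draw]
Final: pos=(-25.531,-17.597), heading=203, 4 segment(s) drawn

Answer: -25.531 -17.597 203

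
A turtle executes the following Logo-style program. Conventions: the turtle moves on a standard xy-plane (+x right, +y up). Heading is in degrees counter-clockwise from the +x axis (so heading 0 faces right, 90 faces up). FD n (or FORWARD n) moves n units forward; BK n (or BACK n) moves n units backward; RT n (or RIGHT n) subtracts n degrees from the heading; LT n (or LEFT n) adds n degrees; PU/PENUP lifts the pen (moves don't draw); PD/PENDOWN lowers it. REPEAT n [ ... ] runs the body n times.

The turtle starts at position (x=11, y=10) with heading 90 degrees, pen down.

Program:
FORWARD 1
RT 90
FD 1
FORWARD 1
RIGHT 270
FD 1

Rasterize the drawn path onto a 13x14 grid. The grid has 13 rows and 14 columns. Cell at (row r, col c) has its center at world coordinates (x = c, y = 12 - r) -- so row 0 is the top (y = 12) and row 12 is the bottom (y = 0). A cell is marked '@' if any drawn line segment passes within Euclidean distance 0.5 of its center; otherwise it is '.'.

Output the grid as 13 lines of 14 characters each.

Segment 0: (11,10) -> (11,11)
Segment 1: (11,11) -> (12,11)
Segment 2: (12,11) -> (13,11)
Segment 3: (13,11) -> (13,12)

Answer: .............@
...........@@@
...........@..
..............
..............
..............
..............
..............
..............
..............
..............
..............
..............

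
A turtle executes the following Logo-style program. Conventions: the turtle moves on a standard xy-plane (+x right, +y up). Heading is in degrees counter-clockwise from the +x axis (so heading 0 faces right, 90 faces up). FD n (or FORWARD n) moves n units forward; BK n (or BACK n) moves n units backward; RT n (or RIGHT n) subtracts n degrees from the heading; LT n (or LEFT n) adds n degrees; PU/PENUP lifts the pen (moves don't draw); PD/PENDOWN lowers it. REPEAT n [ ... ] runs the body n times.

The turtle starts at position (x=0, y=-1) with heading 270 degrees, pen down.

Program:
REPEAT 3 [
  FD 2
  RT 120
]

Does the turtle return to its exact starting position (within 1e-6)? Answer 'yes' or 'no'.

Executing turtle program step by step:
Start: pos=(0,-1), heading=270, pen down
REPEAT 3 [
  -- iteration 1/3 --
  FD 2: (0,-1) -> (0,-3) [heading=270, draw]
  RT 120: heading 270 -> 150
  -- iteration 2/3 --
  FD 2: (0,-3) -> (-1.732,-2) [heading=150, draw]
  RT 120: heading 150 -> 30
  -- iteration 3/3 --
  FD 2: (-1.732,-2) -> (0,-1) [heading=30, draw]
  RT 120: heading 30 -> 270
]
Final: pos=(0,-1), heading=270, 3 segment(s) drawn

Start position: (0, -1)
Final position: (0, -1)
Distance = 0; < 1e-6 -> CLOSED

Answer: yes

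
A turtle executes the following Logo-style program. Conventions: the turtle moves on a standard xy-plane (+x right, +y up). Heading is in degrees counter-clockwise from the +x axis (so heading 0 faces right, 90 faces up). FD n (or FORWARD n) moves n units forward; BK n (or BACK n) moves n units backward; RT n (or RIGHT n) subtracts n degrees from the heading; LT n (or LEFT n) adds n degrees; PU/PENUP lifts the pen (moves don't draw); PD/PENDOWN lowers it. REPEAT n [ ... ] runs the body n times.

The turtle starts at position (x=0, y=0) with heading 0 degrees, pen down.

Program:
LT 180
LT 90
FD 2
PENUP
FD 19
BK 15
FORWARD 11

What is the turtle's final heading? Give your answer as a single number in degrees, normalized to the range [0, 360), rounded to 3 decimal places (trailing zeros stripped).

Executing turtle program step by step:
Start: pos=(0,0), heading=0, pen down
LT 180: heading 0 -> 180
LT 90: heading 180 -> 270
FD 2: (0,0) -> (0,-2) [heading=270, draw]
PU: pen up
FD 19: (0,-2) -> (0,-21) [heading=270, move]
BK 15: (0,-21) -> (0,-6) [heading=270, move]
FD 11: (0,-6) -> (0,-17) [heading=270, move]
Final: pos=(0,-17), heading=270, 1 segment(s) drawn

Answer: 270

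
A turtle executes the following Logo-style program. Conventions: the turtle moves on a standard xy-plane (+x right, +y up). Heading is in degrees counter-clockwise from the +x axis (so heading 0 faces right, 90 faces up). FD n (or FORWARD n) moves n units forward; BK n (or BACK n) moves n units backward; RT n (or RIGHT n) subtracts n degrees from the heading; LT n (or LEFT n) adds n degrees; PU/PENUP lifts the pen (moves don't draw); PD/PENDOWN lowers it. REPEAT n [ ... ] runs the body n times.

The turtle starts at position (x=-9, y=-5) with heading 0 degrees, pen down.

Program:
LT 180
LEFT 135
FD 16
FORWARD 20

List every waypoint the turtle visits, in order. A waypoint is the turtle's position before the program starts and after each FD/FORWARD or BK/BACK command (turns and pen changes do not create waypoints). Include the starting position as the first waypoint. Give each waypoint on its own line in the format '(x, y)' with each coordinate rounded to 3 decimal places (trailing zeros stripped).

Executing turtle program step by step:
Start: pos=(-9,-5), heading=0, pen down
LT 180: heading 0 -> 180
LT 135: heading 180 -> 315
FD 16: (-9,-5) -> (2.314,-16.314) [heading=315, draw]
FD 20: (2.314,-16.314) -> (16.456,-30.456) [heading=315, draw]
Final: pos=(16.456,-30.456), heading=315, 2 segment(s) drawn
Waypoints (3 total):
(-9, -5)
(2.314, -16.314)
(16.456, -30.456)

Answer: (-9, -5)
(2.314, -16.314)
(16.456, -30.456)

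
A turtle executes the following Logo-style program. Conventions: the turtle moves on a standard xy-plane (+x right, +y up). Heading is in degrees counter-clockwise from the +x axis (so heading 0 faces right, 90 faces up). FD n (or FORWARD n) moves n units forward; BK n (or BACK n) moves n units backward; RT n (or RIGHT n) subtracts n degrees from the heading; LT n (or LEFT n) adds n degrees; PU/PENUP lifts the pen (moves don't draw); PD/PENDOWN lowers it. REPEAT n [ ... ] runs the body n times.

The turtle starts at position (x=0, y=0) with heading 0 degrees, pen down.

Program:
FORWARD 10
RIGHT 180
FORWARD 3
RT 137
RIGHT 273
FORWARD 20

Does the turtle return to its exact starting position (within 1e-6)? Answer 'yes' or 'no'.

Answer: no

Derivation:
Executing turtle program step by step:
Start: pos=(0,0), heading=0, pen down
FD 10: (0,0) -> (10,0) [heading=0, draw]
RT 180: heading 0 -> 180
FD 3: (10,0) -> (7,0) [heading=180, draw]
RT 137: heading 180 -> 43
RT 273: heading 43 -> 130
FD 20: (7,0) -> (-5.856,15.321) [heading=130, draw]
Final: pos=(-5.856,15.321), heading=130, 3 segment(s) drawn

Start position: (0, 0)
Final position: (-5.856, 15.321)
Distance = 16.402; >= 1e-6 -> NOT closed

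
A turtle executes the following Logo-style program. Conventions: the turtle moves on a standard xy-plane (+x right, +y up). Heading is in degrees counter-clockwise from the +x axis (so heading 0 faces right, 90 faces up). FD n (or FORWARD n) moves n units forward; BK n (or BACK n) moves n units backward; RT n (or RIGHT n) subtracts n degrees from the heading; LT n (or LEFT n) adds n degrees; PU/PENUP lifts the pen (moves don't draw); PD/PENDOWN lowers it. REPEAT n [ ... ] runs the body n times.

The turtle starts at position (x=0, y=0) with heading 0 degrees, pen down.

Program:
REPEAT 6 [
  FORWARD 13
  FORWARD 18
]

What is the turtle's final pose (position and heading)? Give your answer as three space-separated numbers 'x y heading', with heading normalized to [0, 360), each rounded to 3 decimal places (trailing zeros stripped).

Executing turtle program step by step:
Start: pos=(0,0), heading=0, pen down
REPEAT 6 [
  -- iteration 1/6 --
  FD 13: (0,0) -> (13,0) [heading=0, draw]
  FD 18: (13,0) -> (31,0) [heading=0, draw]
  -- iteration 2/6 --
  FD 13: (31,0) -> (44,0) [heading=0, draw]
  FD 18: (44,0) -> (62,0) [heading=0, draw]
  -- iteration 3/6 --
  FD 13: (62,0) -> (75,0) [heading=0, draw]
  FD 18: (75,0) -> (93,0) [heading=0, draw]
  -- iteration 4/6 --
  FD 13: (93,0) -> (106,0) [heading=0, draw]
  FD 18: (106,0) -> (124,0) [heading=0, draw]
  -- iteration 5/6 --
  FD 13: (124,0) -> (137,0) [heading=0, draw]
  FD 18: (137,0) -> (155,0) [heading=0, draw]
  -- iteration 6/6 --
  FD 13: (155,0) -> (168,0) [heading=0, draw]
  FD 18: (168,0) -> (186,0) [heading=0, draw]
]
Final: pos=(186,0), heading=0, 12 segment(s) drawn

Answer: 186 0 0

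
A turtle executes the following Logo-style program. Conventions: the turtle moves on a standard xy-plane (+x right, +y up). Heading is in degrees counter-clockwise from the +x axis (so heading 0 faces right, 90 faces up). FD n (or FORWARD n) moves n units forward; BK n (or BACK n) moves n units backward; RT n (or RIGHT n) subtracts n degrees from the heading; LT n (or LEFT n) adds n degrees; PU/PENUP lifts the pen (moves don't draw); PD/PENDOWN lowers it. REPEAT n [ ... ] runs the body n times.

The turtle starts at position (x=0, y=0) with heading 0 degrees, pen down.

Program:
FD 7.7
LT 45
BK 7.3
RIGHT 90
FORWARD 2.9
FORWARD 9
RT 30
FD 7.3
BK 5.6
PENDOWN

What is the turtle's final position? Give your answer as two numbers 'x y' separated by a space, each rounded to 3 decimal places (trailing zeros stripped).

Executing turtle program step by step:
Start: pos=(0,0), heading=0, pen down
FD 7.7: (0,0) -> (7.7,0) [heading=0, draw]
LT 45: heading 0 -> 45
BK 7.3: (7.7,0) -> (2.538,-5.162) [heading=45, draw]
RT 90: heading 45 -> 315
FD 2.9: (2.538,-5.162) -> (4.589,-7.212) [heading=315, draw]
FD 9: (4.589,-7.212) -> (10.953,-13.576) [heading=315, draw]
RT 30: heading 315 -> 285
FD 7.3: (10.953,-13.576) -> (12.842,-20.628) [heading=285, draw]
BK 5.6: (12.842,-20.628) -> (11.393,-15.219) [heading=285, draw]
PD: pen down
Final: pos=(11.393,-15.219), heading=285, 6 segment(s) drawn

Answer: 11.393 -15.219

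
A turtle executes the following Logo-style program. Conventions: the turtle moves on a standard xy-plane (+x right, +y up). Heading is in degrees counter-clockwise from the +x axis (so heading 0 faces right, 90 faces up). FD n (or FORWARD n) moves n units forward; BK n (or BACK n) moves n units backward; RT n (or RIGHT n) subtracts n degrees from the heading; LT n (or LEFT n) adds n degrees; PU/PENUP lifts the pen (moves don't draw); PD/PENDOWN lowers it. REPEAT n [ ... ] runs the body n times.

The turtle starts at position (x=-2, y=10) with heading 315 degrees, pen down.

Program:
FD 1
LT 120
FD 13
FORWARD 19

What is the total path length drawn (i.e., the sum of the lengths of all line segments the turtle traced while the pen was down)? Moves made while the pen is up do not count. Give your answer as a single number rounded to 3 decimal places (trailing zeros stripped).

Answer: 33

Derivation:
Executing turtle program step by step:
Start: pos=(-2,10), heading=315, pen down
FD 1: (-2,10) -> (-1.293,9.293) [heading=315, draw]
LT 120: heading 315 -> 75
FD 13: (-1.293,9.293) -> (2.072,21.85) [heading=75, draw]
FD 19: (2.072,21.85) -> (6.989,40.203) [heading=75, draw]
Final: pos=(6.989,40.203), heading=75, 3 segment(s) drawn

Segment lengths:
  seg 1: (-2,10) -> (-1.293,9.293), length = 1
  seg 2: (-1.293,9.293) -> (2.072,21.85), length = 13
  seg 3: (2.072,21.85) -> (6.989,40.203), length = 19
Total = 33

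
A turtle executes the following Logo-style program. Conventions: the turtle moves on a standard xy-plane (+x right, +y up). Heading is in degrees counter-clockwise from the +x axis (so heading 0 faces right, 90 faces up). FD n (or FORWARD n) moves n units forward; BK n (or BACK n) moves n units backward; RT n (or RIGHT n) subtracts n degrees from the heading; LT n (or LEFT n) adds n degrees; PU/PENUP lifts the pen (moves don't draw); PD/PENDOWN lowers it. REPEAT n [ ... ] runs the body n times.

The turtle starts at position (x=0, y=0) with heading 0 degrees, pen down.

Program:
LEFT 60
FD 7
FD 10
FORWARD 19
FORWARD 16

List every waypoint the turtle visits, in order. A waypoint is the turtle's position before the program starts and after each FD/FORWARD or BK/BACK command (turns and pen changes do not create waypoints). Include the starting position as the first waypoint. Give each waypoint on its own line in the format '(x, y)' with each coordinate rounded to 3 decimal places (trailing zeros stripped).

Executing turtle program step by step:
Start: pos=(0,0), heading=0, pen down
LT 60: heading 0 -> 60
FD 7: (0,0) -> (3.5,6.062) [heading=60, draw]
FD 10: (3.5,6.062) -> (8.5,14.722) [heading=60, draw]
FD 19: (8.5,14.722) -> (18,31.177) [heading=60, draw]
FD 16: (18,31.177) -> (26,45.033) [heading=60, draw]
Final: pos=(26,45.033), heading=60, 4 segment(s) drawn
Waypoints (5 total):
(0, 0)
(3.5, 6.062)
(8.5, 14.722)
(18, 31.177)
(26, 45.033)

Answer: (0, 0)
(3.5, 6.062)
(8.5, 14.722)
(18, 31.177)
(26, 45.033)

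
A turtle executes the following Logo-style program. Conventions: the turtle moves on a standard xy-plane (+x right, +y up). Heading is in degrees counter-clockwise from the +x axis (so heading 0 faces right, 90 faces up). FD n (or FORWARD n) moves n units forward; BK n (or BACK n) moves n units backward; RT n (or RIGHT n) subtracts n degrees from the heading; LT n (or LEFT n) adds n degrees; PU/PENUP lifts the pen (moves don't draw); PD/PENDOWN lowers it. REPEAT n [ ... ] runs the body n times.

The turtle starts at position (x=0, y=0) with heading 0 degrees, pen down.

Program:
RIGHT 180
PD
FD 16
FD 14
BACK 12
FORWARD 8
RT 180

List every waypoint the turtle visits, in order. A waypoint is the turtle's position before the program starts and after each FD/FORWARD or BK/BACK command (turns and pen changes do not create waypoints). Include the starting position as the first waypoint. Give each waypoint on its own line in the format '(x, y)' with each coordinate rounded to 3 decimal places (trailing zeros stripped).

Executing turtle program step by step:
Start: pos=(0,0), heading=0, pen down
RT 180: heading 0 -> 180
PD: pen down
FD 16: (0,0) -> (-16,0) [heading=180, draw]
FD 14: (-16,0) -> (-30,0) [heading=180, draw]
BK 12: (-30,0) -> (-18,0) [heading=180, draw]
FD 8: (-18,0) -> (-26,0) [heading=180, draw]
RT 180: heading 180 -> 0
Final: pos=(-26,0), heading=0, 4 segment(s) drawn
Waypoints (5 total):
(0, 0)
(-16, 0)
(-30, 0)
(-18, 0)
(-26, 0)

Answer: (0, 0)
(-16, 0)
(-30, 0)
(-18, 0)
(-26, 0)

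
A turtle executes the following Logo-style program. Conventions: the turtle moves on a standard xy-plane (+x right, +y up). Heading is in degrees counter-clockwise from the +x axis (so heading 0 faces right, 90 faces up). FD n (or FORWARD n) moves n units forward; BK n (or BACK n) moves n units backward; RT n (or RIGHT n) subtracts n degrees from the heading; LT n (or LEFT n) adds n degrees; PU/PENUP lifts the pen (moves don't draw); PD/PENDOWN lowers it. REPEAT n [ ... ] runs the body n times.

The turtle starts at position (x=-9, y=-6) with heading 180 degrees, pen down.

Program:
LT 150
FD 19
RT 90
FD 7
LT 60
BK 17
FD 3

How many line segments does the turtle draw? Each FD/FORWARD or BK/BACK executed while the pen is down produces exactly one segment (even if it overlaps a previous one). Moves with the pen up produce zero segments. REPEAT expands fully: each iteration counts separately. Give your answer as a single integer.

Executing turtle program step by step:
Start: pos=(-9,-6), heading=180, pen down
LT 150: heading 180 -> 330
FD 19: (-9,-6) -> (7.454,-15.5) [heading=330, draw]
RT 90: heading 330 -> 240
FD 7: (7.454,-15.5) -> (3.954,-21.562) [heading=240, draw]
LT 60: heading 240 -> 300
BK 17: (3.954,-21.562) -> (-4.546,-6.84) [heading=300, draw]
FD 3: (-4.546,-6.84) -> (-3.046,-9.438) [heading=300, draw]
Final: pos=(-3.046,-9.438), heading=300, 4 segment(s) drawn
Segments drawn: 4

Answer: 4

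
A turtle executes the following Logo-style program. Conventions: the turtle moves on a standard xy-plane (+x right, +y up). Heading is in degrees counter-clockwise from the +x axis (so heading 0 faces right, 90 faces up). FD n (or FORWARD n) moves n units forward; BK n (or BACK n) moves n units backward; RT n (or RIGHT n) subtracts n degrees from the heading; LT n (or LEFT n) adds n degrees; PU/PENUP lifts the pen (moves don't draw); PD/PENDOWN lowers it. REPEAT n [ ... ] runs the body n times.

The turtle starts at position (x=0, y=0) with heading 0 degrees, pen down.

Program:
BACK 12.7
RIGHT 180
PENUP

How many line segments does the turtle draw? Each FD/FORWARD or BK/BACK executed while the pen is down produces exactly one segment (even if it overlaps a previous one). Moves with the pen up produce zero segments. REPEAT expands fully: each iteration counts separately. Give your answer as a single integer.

Answer: 1

Derivation:
Executing turtle program step by step:
Start: pos=(0,0), heading=0, pen down
BK 12.7: (0,0) -> (-12.7,0) [heading=0, draw]
RT 180: heading 0 -> 180
PU: pen up
Final: pos=(-12.7,0), heading=180, 1 segment(s) drawn
Segments drawn: 1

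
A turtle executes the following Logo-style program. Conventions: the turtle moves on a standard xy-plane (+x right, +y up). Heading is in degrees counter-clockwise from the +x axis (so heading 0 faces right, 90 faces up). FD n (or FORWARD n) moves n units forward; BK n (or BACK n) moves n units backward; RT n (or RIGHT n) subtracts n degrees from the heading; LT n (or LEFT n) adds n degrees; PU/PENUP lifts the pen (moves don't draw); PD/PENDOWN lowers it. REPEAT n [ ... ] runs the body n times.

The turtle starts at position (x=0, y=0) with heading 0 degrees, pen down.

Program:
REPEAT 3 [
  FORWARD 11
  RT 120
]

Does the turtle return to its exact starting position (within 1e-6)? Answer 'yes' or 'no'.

Executing turtle program step by step:
Start: pos=(0,0), heading=0, pen down
REPEAT 3 [
  -- iteration 1/3 --
  FD 11: (0,0) -> (11,0) [heading=0, draw]
  RT 120: heading 0 -> 240
  -- iteration 2/3 --
  FD 11: (11,0) -> (5.5,-9.526) [heading=240, draw]
  RT 120: heading 240 -> 120
  -- iteration 3/3 --
  FD 11: (5.5,-9.526) -> (0,0) [heading=120, draw]
  RT 120: heading 120 -> 0
]
Final: pos=(0,0), heading=0, 3 segment(s) drawn

Start position: (0, 0)
Final position: (0, 0)
Distance = 0; < 1e-6 -> CLOSED

Answer: yes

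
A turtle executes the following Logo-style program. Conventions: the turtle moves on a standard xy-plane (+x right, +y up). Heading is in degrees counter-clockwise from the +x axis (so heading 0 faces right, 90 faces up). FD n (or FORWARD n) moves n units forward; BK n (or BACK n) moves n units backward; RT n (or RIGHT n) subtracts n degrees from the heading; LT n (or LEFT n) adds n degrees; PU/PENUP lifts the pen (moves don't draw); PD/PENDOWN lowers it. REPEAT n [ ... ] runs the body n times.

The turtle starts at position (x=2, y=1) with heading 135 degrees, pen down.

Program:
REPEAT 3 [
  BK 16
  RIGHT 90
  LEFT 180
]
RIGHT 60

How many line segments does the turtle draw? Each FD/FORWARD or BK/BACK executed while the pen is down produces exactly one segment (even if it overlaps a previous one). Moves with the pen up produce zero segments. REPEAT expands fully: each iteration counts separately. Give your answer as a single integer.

Executing turtle program step by step:
Start: pos=(2,1), heading=135, pen down
REPEAT 3 [
  -- iteration 1/3 --
  BK 16: (2,1) -> (13.314,-10.314) [heading=135, draw]
  RT 90: heading 135 -> 45
  LT 180: heading 45 -> 225
  -- iteration 2/3 --
  BK 16: (13.314,-10.314) -> (24.627,1) [heading=225, draw]
  RT 90: heading 225 -> 135
  LT 180: heading 135 -> 315
  -- iteration 3/3 --
  BK 16: (24.627,1) -> (13.314,12.314) [heading=315, draw]
  RT 90: heading 315 -> 225
  LT 180: heading 225 -> 45
]
RT 60: heading 45 -> 345
Final: pos=(13.314,12.314), heading=345, 3 segment(s) drawn
Segments drawn: 3

Answer: 3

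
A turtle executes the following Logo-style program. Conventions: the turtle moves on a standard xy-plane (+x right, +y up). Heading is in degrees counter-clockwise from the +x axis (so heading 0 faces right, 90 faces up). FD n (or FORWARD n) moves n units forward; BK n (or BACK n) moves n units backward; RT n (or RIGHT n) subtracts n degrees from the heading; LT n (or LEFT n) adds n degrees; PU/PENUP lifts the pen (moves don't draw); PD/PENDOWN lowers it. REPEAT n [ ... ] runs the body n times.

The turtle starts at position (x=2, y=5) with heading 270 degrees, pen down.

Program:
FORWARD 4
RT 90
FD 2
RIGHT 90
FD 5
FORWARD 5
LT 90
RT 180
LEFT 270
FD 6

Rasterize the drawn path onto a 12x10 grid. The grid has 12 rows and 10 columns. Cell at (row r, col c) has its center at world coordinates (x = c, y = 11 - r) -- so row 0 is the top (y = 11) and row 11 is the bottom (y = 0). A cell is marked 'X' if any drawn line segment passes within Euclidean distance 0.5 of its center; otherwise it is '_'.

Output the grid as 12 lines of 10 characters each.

Answer: X_________
X_________
X_________
X_________
X_________
X_________
X_X_______
X_X_______
X_X_______
X_X_______
XXX_______
__________

Derivation:
Segment 0: (2,5) -> (2,1)
Segment 1: (2,1) -> (-0,1)
Segment 2: (-0,1) -> (-0,6)
Segment 3: (-0,6) -> (-0,11)
Segment 4: (-0,11) -> (-0,5)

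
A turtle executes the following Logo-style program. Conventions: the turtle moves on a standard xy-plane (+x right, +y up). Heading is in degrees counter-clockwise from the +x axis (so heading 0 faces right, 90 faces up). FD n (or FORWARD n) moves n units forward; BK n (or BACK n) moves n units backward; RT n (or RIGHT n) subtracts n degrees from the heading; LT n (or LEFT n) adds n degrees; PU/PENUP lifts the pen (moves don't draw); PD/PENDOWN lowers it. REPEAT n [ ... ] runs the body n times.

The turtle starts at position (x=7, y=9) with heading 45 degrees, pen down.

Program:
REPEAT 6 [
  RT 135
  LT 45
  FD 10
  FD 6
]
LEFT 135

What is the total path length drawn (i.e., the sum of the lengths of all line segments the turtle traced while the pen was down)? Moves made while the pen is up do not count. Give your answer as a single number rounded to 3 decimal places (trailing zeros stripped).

Answer: 96

Derivation:
Executing turtle program step by step:
Start: pos=(7,9), heading=45, pen down
REPEAT 6 [
  -- iteration 1/6 --
  RT 135: heading 45 -> 270
  LT 45: heading 270 -> 315
  FD 10: (7,9) -> (14.071,1.929) [heading=315, draw]
  FD 6: (14.071,1.929) -> (18.314,-2.314) [heading=315, draw]
  -- iteration 2/6 --
  RT 135: heading 315 -> 180
  LT 45: heading 180 -> 225
  FD 10: (18.314,-2.314) -> (11.243,-9.385) [heading=225, draw]
  FD 6: (11.243,-9.385) -> (7,-13.627) [heading=225, draw]
  -- iteration 3/6 --
  RT 135: heading 225 -> 90
  LT 45: heading 90 -> 135
  FD 10: (7,-13.627) -> (-0.071,-6.556) [heading=135, draw]
  FD 6: (-0.071,-6.556) -> (-4.314,-2.314) [heading=135, draw]
  -- iteration 4/6 --
  RT 135: heading 135 -> 0
  LT 45: heading 0 -> 45
  FD 10: (-4.314,-2.314) -> (2.757,4.757) [heading=45, draw]
  FD 6: (2.757,4.757) -> (7,9) [heading=45, draw]
  -- iteration 5/6 --
  RT 135: heading 45 -> 270
  LT 45: heading 270 -> 315
  FD 10: (7,9) -> (14.071,1.929) [heading=315, draw]
  FD 6: (14.071,1.929) -> (18.314,-2.314) [heading=315, draw]
  -- iteration 6/6 --
  RT 135: heading 315 -> 180
  LT 45: heading 180 -> 225
  FD 10: (18.314,-2.314) -> (11.243,-9.385) [heading=225, draw]
  FD 6: (11.243,-9.385) -> (7,-13.627) [heading=225, draw]
]
LT 135: heading 225 -> 0
Final: pos=(7,-13.627), heading=0, 12 segment(s) drawn

Segment lengths:
  seg 1: (7,9) -> (14.071,1.929), length = 10
  seg 2: (14.071,1.929) -> (18.314,-2.314), length = 6
  seg 3: (18.314,-2.314) -> (11.243,-9.385), length = 10
  seg 4: (11.243,-9.385) -> (7,-13.627), length = 6
  seg 5: (7,-13.627) -> (-0.071,-6.556), length = 10
  seg 6: (-0.071,-6.556) -> (-4.314,-2.314), length = 6
  seg 7: (-4.314,-2.314) -> (2.757,4.757), length = 10
  seg 8: (2.757,4.757) -> (7,9), length = 6
  seg 9: (7,9) -> (14.071,1.929), length = 10
  seg 10: (14.071,1.929) -> (18.314,-2.314), length = 6
  seg 11: (18.314,-2.314) -> (11.243,-9.385), length = 10
  seg 12: (11.243,-9.385) -> (7,-13.627), length = 6
Total = 96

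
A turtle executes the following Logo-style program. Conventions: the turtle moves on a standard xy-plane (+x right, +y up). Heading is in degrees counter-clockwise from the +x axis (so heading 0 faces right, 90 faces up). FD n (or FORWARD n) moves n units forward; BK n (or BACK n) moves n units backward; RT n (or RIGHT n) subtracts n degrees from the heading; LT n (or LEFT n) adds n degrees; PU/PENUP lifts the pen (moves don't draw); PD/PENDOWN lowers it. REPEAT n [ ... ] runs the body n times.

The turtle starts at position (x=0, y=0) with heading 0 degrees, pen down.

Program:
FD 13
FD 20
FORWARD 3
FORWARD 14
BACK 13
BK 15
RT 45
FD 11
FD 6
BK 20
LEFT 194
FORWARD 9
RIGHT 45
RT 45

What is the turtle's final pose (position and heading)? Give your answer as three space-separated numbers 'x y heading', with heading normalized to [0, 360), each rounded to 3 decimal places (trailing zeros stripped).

Executing turtle program step by step:
Start: pos=(0,0), heading=0, pen down
FD 13: (0,0) -> (13,0) [heading=0, draw]
FD 20: (13,0) -> (33,0) [heading=0, draw]
FD 3: (33,0) -> (36,0) [heading=0, draw]
FD 14: (36,0) -> (50,0) [heading=0, draw]
BK 13: (50,0) -> (37,0) [heading=0, draw]
BK 15: (37,0) -> (22,0) [heading=0, draw]
RT 45: heading 0 -> 315
FD 11: (22,0) -> (29.778,-7.778) [heading=315, draw]
FD 6: (29.778,-7.778) -> (34.021,-12.021) [heading=315, draw]
BK 20: (34.021,-12.021) -> (19.879,2.121) [heading=315, draw]
LT 194: heading 315 -> 149
FD 9: (19.879,2.121) -> (12.164,6.757) [heading=149, draw]
RT 45: heading 149 -> 104
RT 45: heading 104 -> 59
Final: pos=(12.164,6.757), heading=59, 10 segment(s) drawn

Answer: 12.164 6.757 59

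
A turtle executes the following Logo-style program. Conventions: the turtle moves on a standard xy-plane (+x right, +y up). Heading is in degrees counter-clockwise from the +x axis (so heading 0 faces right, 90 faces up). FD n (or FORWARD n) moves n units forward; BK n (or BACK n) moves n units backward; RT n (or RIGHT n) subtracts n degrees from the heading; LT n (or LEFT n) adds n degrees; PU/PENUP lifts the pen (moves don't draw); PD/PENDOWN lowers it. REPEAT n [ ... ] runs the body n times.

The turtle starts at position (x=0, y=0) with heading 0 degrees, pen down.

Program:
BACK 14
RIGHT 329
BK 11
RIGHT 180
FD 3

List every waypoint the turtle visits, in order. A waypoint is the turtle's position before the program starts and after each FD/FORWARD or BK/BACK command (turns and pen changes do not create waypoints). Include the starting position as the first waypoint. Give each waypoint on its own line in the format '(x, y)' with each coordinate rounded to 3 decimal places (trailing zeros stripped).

Answer: (0, 0)
(-14, 0)
(-23.429, -5.665)
(-26, -7.211)

Derivation:
Executing turtle program step by step:
Start: pos=(0,0), heading=0, pen down
BK 14: (0,0) -> (-14,0) [heading=0, draw]
RT 329: heading 0 -> 31
BK 11: (-14,0) -> (-23.429,-5.665) [heading=31, draw]
RT 180: heading 31 -> 211
FD 3: (-23.429,-5.665) -> (-26,-7.211) [heading=211, draw]
Final: pos=(-26,-7.211), heading=211, 3 segment(s) drawn
Waypoints (4 total):
(0, 0)
(-14, 0)
(-23.429, -5.665)
(-26, -7.211)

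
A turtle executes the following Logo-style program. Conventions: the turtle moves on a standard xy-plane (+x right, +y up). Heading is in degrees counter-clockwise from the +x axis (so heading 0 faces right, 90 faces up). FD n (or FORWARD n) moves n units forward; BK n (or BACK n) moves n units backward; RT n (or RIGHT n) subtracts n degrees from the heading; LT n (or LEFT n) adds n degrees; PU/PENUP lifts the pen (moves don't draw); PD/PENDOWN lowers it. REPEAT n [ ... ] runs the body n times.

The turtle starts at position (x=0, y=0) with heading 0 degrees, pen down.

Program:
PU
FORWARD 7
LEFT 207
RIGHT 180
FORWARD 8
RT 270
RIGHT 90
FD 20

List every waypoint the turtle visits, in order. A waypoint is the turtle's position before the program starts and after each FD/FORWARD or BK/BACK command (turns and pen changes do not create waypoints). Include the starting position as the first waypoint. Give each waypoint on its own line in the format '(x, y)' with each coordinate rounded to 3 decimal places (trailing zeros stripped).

Executing turtle program step by step:
Start: pos=(0,0), heading=0, pen down
PU: pen up
FD 7: (0,0) -> (7,0) [heading=0, move]
LT 207: heading 0 -> 207
RT 180: heading 207 -> 27
FD 8: (7,0) -> (14.128,3.632) [heading=27, move]
RT 270: heading 27 -> 117
RT 90: heading 117 -> 27
FD 20: (14.128,3.632) -> (31.948,12.712) [heading=27, move]
Final: pos=(31.948,12.712), heading=27, 0 segment(s) drawn
Waypoints (4 total):
(0, 0)
(7, 0)
(14.128, 3.632)
(31.948, 12.712)

Answer: (0, 0)
(7, 0)
(14.128, 3.632)
(31.948, 12.712)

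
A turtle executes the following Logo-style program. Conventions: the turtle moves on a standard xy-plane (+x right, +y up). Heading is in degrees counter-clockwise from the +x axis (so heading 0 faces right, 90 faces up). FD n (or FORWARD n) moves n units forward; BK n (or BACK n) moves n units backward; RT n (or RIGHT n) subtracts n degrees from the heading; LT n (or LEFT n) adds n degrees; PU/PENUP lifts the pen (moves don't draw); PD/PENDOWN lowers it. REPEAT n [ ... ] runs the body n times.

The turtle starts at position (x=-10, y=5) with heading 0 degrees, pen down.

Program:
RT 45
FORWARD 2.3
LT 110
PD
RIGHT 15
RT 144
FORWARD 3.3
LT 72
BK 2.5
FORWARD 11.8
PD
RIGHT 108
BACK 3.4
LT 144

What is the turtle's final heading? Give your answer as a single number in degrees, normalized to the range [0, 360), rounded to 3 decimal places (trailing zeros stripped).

Executing turtle program step by step:
Start: pos=(-10,5), heading=0, pen down
RT 45: heading 0 -> 315
FD 2.3: (-10,5) -> (-8.374,3.374) [heading=315, draw]
LT 110: heading 315 -> 65
PD: pen down
RT 15: heading 65 -> 50
RT 144: heading 50 -> 266
FD 3.3: (-8.374,3.374) -> (-8.604,0.082) [heading=266, draw]
LT 72: heading 266 -> 338
BK 2.5: (-8.604,0.082) -> (-10.922,1.018) [heading=338, draw]
FD 11.8: (-10.922,1.018) -> (0.019,-3.402) [heading=338, draw]
PD: pen down
RT 108: heading 338 -> 230
BK 3.4: (0.019,-3.402) -> (2.204,-0.798) [heading=230, draw]
LT 144: heading 230 -> 14
Final: pos=(2.204,-0.798), heading=14, 5 segment(s) drawn

Answer: 14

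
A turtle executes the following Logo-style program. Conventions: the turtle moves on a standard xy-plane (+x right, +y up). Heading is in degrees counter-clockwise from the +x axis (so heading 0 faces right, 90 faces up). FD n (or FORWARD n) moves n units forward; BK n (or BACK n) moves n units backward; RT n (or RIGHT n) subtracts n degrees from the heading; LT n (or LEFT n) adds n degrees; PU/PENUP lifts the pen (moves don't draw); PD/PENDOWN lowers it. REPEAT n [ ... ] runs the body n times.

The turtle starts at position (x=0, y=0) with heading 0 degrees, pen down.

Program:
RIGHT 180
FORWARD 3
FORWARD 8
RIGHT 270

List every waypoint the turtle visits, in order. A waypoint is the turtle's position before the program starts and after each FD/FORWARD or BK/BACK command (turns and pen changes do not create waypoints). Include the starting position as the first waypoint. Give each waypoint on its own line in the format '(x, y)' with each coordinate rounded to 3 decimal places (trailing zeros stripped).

Executing turtle program step by step:
Start: pos=(0,0), heading=0, pen down
RT 180: heading 0 -> 180
FD 3: (0,0) -> (-3,0) [heading=180, draw]
FD 8: (-3,0) -> (-11,0) [heading=180, draw]
RT 270: heading 180 -> 270
Final: pos=(-11,0), heading=270, 2 segment(s) drawn
Waypoints (3 total):
(0, 0)
(-3, 0)
(-11, 0)

Answer: (0, 0)
(-3, 0)
(-11, 0)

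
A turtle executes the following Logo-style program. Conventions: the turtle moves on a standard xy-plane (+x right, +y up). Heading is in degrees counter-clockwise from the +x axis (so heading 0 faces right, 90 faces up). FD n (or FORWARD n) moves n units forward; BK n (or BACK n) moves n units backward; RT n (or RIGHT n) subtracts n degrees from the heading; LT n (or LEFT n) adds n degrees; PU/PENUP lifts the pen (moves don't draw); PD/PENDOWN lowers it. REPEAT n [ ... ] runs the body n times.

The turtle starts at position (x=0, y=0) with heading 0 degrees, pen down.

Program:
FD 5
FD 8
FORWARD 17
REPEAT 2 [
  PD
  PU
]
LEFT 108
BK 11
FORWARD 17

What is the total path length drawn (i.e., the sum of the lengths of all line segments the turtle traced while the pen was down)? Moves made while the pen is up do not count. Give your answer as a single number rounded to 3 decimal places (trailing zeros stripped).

Executing turtle program step by step:
Start: pos=(0,0), heading=0, pen down
FD 5: (0,0) -> (5,0) [heading=0, draw]
FD 8: (5,0) -> (13,0) [heading=0, draw]
FD 17: (13,0) -> (30,0) [heading=0, draw]
REPEAT 2 [
  -- iteration 1/2 --
  PD: pen down
  PU: pen up
  -- iteration 2/2 --
  PD: pen down
  PU: pen up
]
LT 108: heading 0 -> 108
BK 11: (30,0) -> (33.399,-10.462) [heading=108, move]
FD 17: (33.399,-10.462) -> (28.146,5.706) [heading=108, move]
Final: pos=(28.146,5.706), heading=108, 3 segment(s) drawn

Segment lengths:
  seg 1: (0,0) -> (5,0), length = 5
  seg 2: (5,0) -> (13,0), length = 8
  seg 3: (13,0) -> (30,0), length = 17
Total = 30

Answer: 30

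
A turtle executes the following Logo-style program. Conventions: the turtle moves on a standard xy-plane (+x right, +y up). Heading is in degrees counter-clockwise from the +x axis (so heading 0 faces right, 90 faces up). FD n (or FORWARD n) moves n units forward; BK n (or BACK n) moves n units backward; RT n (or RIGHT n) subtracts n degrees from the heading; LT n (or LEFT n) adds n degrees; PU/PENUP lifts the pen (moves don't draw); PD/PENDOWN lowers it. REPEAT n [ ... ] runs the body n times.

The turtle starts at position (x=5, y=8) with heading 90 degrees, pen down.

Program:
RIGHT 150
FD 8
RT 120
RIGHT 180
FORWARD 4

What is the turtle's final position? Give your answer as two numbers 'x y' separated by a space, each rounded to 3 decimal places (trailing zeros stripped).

Answer: 13 1.072

Derivation:
Executing turtle program step by step:
Start: pos=(5,8), heading=90, pen down
RT 150: heading 90 -> 300
FD 8: (5,8) -> (9,1.072) [heading=300, draw]
RT 120: heading 300 -> 180
RT 180: heading 180 -> 0
FD 4: (9,1.072) -> (13,1.072) [heading=0, draw]
Final: pos=(13,1.072), heading=0, 2 segment(s) drawn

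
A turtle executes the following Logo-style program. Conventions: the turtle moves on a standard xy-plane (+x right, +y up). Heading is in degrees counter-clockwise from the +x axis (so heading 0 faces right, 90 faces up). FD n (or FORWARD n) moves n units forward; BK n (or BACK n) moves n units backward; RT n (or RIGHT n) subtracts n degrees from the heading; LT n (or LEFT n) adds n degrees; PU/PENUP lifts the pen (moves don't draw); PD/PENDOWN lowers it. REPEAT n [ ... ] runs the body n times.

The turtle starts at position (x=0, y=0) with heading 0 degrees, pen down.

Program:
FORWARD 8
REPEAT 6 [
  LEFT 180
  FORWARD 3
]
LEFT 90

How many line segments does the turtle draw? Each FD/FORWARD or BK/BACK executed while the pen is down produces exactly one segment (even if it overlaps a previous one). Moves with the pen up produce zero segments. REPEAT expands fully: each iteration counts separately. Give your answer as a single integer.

Executing turtle program step by step:
Start: pos=(0,0), heading=0, pen down
FD 8: (0,0) -> (8,0) [heading=0, draw]
REPEAT 6 [
  -- iteration 1/6 --
  LT 180: heading 0 -> 180
  FD 3: (8,0) -> (5,0) [heading=180, draw]
  -- iteration 2/6 --
  LT 180: heading 180 -> 0
  FD 3: (5,0) -> (8,0) [heading=0, draw]
  -- iteration 3/6 --
  LT 180: heading 0 -> 180
  FD 3: (8,0) -> (5,0) [heading=180, draw]
  -- iteration 4/6 --
  LT 180: heading 180 -> 0
  FD 3: (5,0) -> (8,0) [heading=0, draw]
  -- iteration 5/6 --
  LT 180: heading 0 -> 180
  FD 3: (8,0) -> (5,0) [heading=180, draw]
  -- iteration 6/6 --
  LT 180: heading 180 -> 0
  FD 3: (5,0) -> (8,0) [heading=0, draw]
]
LT 90: heading 0 -> 90
Final: pos=(8,0), heading=90, 7 segment(s) drawn
Segments drawn: 7

Answer: 7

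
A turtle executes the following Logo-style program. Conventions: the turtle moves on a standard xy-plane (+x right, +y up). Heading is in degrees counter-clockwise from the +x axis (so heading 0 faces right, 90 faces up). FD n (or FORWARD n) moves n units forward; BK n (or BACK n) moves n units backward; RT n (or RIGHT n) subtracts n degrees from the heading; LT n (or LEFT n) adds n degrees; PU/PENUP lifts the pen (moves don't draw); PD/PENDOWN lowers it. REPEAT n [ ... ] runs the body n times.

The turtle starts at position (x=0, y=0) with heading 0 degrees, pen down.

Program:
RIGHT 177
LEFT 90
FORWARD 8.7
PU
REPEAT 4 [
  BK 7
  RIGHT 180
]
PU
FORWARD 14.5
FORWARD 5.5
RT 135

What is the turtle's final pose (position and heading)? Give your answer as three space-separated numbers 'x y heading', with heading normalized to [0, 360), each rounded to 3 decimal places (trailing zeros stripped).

Answer: 1.502 -28.661 138

Derivation:
Executing turtle program step by step:
Start: pos=(0,0), heading=0, pen down
RT 177: heading 0 -> 183
LT 90: heading 183 -> 273
FD 8.7: (0,0) -> (0.455,-8.688) [heading=273, draw]
PU: pen up
REPEAT 4 [
  -- iteration 1/4 --
  BK 7: (0.455,-8.688) -> (0.089,-1.698) [heading=273, move]
  RT 180: heading 273 -> 93
  -- iteration 2/4 --
  BK 7: (0.089,-1.698) -> (0.455,-8.688) [heading=93, move]
  RT 180: heading 93 -> 273
  -- iteration 3/4 --
  BK 7: (0.455,-8.688) -> (0.089,-1.698) [heading=273, move]
  RT 180: heading 273 -> 93
  -- iteration 4/4 --
  BK 7: (0.089,-1.698) -> (0.455,-8.688) [heading=93, move]
  RT 180: heading 93 -> 273
]
PU: pen up
FD 14.5: (0.455,-8.688) -> (1.214,-23.168) [heading=273, move]
FD 5.5: (1.214,-23.168) -> (1.502,-28.661) [heading=273, move]
RT 135: heading 273 -> 138
Final: pos=(1.502,-28.661), heading=138, 1 segment(s) drawn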